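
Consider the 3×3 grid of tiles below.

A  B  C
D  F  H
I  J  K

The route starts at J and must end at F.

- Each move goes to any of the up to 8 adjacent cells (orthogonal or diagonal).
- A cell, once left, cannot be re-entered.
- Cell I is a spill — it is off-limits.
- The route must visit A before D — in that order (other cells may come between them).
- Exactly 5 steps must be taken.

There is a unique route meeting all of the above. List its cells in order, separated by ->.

J -> H -> B -> A -> D -> F

The waypoints must appear in the order A, D, with no cell reused.
Route from J: up-right to H, up-left to B, left to A, down to D, right to F — 5 moves in all.
Check: order respected (A at step 3, D at step 4); 5 moves as required.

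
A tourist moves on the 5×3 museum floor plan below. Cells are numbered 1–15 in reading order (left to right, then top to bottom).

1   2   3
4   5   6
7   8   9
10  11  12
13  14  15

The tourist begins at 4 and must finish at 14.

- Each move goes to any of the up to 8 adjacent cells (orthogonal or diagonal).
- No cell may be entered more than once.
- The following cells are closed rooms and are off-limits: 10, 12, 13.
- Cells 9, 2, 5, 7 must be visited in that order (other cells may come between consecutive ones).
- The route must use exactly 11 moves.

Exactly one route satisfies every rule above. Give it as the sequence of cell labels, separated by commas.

4, 8, 9, 6, 3, 2, 1, 5, 7, 11, 15, 14

The waypoints must appear in the order 9, 2, 5, 7, with no cell reused.
Route from 4: down-right to 8, right to 9, 2× up (reaching 3), 2× left (reaching 1), down-right to 5, down-left to 7, 2× down-right (reaching 15), left to 14 — 11 moves in all.
Check: order respected (9 at step 2, 2 at step 5, 5 at step 7, 7 at step 8); 11 moves as required.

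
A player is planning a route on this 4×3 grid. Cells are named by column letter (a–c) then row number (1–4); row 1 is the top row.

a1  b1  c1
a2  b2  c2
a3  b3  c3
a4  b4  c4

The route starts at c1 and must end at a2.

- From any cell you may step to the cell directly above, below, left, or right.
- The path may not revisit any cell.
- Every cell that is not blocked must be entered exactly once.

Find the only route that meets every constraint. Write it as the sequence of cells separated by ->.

c1 -> c2 -> c3 -> c4 -> b4 -> a4 -> a3 -> b3 -> b2 -> b1 -> a1 -> a2

Need to visit all 12 open cells exactly once, starting at c1 and ending at a2.
Cell a4 has only two open neighbours (a3 and b4), so the path must pass straight through it: one of those is the cell it's entered from and the other is where it exits.
Route from c1: down 3 to c4, left 2 to a4, up 1 to a3, right 1 to b3, up 2 to b1, left 1 to a1, down 1 to a2 — 11 moves in all.
Check: all 12 open cells covered.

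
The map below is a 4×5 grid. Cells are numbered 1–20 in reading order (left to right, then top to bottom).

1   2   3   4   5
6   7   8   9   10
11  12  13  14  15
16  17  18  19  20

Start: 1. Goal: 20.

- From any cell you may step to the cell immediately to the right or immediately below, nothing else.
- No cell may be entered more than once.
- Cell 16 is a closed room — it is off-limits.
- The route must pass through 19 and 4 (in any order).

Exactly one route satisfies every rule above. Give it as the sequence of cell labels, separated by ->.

Moves only go right or down, so the column and row indices never decrease.
Route from 1: right 3 to 4, down 3 to 19, right 1 to 20 — 7 moves in all.
Check: all required cells visited.

1 -> 2 -> 3 -> 4 -> 9 -> 14 -> 19 -> 20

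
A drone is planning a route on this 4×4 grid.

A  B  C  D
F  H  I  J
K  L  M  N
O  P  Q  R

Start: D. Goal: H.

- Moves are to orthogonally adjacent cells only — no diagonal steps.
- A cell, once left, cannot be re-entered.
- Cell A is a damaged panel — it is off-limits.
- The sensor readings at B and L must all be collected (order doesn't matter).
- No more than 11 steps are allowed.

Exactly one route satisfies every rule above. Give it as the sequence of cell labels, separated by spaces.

The 11-move cap with required stops at B, L leaves no slack for detours.
Route from D: down 3 to R, left 2 to P, up 1 to L, right 1 to M, up 2 to C, left 1 to B, down 1 to H — 11 moves in all.
Check: all required cells visited; 11 ≤ 11 moves.

D J N R Q P L M I C B H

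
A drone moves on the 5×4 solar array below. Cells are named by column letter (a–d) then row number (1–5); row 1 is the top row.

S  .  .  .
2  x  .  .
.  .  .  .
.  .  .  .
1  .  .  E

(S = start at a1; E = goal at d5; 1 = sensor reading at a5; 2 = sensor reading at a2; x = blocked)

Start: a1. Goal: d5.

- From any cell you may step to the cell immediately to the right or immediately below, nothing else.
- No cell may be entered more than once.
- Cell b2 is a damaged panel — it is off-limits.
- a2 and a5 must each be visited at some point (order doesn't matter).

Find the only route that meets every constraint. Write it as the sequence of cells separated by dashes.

Moves only go right or down, so the column and row indices never decrease.
Route from a1: 4× down (reaching a5), 3× right (reaching d5) — 7 moves in all.
Check: all required cells visited.

a1 - a2 - a3 - a4 - a5 - b5 - c5 - d5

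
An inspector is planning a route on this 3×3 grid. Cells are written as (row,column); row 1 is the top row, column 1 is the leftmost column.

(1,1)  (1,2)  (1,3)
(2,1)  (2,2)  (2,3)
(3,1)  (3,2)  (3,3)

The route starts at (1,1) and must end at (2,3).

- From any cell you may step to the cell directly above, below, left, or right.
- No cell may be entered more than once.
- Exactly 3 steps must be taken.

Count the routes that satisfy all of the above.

Need simple routes of exactly 3 moves from (1,1) to (2,3) (Manhattan distance 3, so 0 moves are spent on a detour and 0 undoing it).
Enumerating: (1,1) (2,1) (2,2) (2,3) | (1,1) (1,2) (2,2) (2,3) | (1,1) (1,2) (1,3) (2,3).
That gives 3 routes.

3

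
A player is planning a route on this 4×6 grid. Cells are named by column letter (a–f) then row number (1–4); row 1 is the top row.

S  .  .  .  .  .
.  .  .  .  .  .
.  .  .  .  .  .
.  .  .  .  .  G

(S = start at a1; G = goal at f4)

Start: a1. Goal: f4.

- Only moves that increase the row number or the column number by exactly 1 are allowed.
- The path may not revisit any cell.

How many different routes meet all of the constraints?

56

A right/down-only route from a1 to f4 makes exactly 3 down-moves and 5 right-moves in some order.
With no other constraints that would be C(8,3) = 56 routes.
That gives 56 routes.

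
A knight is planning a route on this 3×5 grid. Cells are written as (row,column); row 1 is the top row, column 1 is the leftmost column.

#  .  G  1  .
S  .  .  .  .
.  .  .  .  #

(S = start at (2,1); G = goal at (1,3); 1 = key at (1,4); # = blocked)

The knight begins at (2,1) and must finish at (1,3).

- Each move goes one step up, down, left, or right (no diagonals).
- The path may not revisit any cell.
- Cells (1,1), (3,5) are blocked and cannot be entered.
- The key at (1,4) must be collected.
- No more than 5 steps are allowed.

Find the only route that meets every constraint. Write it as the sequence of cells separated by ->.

(2,1) -> (2,2) -> (2,3) -> (2,4) -> (1,4) -> (1,3)

Any route must reach (1,4) and still end at (1,3) within 5 moves, so the order of the required stops is forced.
Route from (2,1): right 3 to (2,4), up 1 to (1,4), left 1 to (1,3) — 5 moves in all.
Check: all required cells visited; 5 ≤ 5 moves.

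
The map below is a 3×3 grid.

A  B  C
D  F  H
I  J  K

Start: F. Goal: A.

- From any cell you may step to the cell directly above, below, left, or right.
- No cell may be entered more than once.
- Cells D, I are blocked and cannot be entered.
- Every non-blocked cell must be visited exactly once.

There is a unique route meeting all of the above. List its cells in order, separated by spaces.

Need to visit all 7 open cells exactly once, starting at F and ending at A.
Route from F: down to J, right to K, 2× up (reaching C), 2× left (reaching A) — 6 moves in all.
Check: all 7 open cells covered.

F J K H C B A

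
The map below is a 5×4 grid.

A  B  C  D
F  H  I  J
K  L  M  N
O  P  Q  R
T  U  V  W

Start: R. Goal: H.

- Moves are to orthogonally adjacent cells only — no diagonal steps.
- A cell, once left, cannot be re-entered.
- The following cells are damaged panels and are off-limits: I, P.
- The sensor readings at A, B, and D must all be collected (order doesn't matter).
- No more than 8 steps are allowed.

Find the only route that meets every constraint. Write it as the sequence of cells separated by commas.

R, N, J, D, C, B, A, F, H

The budget equals the shortest possible length, so every move has to be on a shortest route through the required cells.
Route from R: up 3 to D, left 3 to A, down 1 to F, right 1 to H — 8 moves in all.
Check: all required cells visited; 8 ≤ 8 moves.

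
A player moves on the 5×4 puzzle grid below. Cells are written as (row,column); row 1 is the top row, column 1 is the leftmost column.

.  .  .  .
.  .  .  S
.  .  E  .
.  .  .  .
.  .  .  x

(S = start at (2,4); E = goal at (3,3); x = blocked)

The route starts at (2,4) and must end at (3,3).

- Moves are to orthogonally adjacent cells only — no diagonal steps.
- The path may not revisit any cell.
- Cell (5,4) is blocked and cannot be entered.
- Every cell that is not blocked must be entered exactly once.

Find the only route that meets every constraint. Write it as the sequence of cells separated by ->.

Need to visit all 19 open cells exactly once, starting at (2,4) and ending at (3,3).
Cell (1,4) has only two open neighbours ((2,4) and (1,3)), so the path must pass straight through it: one of those is the cell it's entered from and the other is where it exits.
Route from (2,4): up 1 to (1,4), left 1 to (1,3), down 1 to (2,3), left 1 to (2,2), up 1 to (1,2), left 1 to (1,1), down 2 to (3,1), right 1 to (3,2), down 1 to (4,2), left 1 to (4,1), down 1 to (5,1), right 2 to (5,3), up 1 to (4,3), right 1 to (4,4), up 1 to (3,4), left 1 to (3,3) — 18 moves in all.
Check: all 19 open cells covered.

(2,4) -> (1,4) -> (1,3) -> (2,3) -> (2,2) -> (1,2) -> (1,1) -> (2,1) -> (3,1) -> (3,2) -> (4,2) -> (4,1) -> (5,1) -> (5,2) -> (5,3) -> (4,3) -> (4,4) -> (3,4) -> (3,3)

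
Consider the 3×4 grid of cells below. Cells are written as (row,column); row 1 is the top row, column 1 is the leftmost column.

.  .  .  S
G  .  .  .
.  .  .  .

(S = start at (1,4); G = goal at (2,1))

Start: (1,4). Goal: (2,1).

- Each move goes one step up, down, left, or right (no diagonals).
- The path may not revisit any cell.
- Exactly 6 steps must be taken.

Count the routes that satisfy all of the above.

Need simple routes of exactly 6 moves from (1,4) to (2,1) (Manhattan distance 4, so 1 moves are spent on a detour and 1 undoing it).
Branch systematically from the start, pruning whenever the remaining move budget drops below the Manhattan distance to (2,1) or differs from it in parity. Grouping the completions by first move — via (2,4): 9; via (1,3): 5 — and summing: 9 + 5 = 14.
That gives 14 routes.

14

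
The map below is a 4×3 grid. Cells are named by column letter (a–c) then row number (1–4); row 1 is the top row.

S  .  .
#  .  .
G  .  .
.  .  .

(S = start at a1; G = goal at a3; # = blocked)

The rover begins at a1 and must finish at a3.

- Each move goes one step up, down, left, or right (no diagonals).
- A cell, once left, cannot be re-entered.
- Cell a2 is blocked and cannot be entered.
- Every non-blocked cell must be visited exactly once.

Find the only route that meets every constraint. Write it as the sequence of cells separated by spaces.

a1 b1 c1 c2 b2 b3 c3 c4 b4 a4 a3

Need to visit all 11 open cells exactly once, starting at a1 and ending at a3.
Cell c1 has only two open neighbours (c2 and b1), so the path must pass straight through it: one of those is the cell it's entered from and the other is where it exits.
Route from a1: 2× right (reaching c1), down to c2, left to b2, down to b3, right to c3, down to c4, 2× left (reaching a4), up to a3 — 10 moves in all.
Check: all 11 open cells covered.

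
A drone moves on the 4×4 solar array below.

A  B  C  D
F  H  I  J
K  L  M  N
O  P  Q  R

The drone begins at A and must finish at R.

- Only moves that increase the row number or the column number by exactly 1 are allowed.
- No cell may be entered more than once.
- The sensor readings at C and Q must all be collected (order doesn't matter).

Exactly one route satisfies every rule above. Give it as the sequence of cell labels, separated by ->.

A -> B -> C -> I -> M -> Q -> R

Moves only go right or down, so the column and row indices never decrease.
Route from A: 2× right (reaching C), 3× down (reaching Q), right to R — 6 moves in all.
Check: all required cells visited.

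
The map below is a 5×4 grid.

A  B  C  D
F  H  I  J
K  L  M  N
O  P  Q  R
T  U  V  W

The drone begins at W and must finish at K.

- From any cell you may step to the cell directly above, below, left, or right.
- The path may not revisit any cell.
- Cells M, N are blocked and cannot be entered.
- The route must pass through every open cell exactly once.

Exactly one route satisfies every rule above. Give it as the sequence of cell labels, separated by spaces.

Need to visit all 18 open cells exactly once, starting at W and ending at K.
Route from W: up 1 to R, left 1 to Q, down 1 to V, left 2 to T, up 1 to O, right 1 to P, up 2 to H, right 2 to J, up 1 to D, left 3 to A, down 2 to K — 17 moves in all.
Check: all 18 open cells covered.

W R Q V U T O P L H I J D C B A F K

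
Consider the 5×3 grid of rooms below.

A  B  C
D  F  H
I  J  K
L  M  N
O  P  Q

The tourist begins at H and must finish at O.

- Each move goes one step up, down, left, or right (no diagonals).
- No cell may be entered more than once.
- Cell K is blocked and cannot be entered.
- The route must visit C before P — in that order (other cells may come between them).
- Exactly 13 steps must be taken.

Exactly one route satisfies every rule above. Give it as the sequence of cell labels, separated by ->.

H -> C -> B -> A -> D -> F -> J -> I -> L -> M -> N -> Q -> P -> O

The waypoints must appear in the order C, P, with no cell reused.
Route from H: up to C, 2× left (reaching A), down to D, right to F, down to J, left to I, down to L, 2× right (reaching N), down to Q, 2× left (reaching O) — 13 moves in all.
Check: order respected (C at step 1, P at step 12); 13 moves as required.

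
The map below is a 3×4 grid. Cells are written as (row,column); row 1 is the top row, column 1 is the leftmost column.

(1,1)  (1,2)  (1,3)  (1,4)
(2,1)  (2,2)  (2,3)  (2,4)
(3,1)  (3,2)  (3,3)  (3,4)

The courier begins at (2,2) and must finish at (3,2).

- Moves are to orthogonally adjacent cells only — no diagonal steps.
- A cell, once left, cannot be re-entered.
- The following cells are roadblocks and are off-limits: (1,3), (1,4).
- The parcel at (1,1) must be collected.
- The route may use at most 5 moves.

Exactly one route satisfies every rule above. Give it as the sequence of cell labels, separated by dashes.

The 5-move cap with required stops at (1,1) leaves no slack for detours.
Route from (2,2): up to (1,2), left to (1,1), 2× down (reaching (3,1)), right to (3,2) — 5 moves in all.
Check: all required cells visited; 5 ≤ 5 moves.

(2,2) - (1,2) - (1,1) - (2,1) - (3,1) - (3,2)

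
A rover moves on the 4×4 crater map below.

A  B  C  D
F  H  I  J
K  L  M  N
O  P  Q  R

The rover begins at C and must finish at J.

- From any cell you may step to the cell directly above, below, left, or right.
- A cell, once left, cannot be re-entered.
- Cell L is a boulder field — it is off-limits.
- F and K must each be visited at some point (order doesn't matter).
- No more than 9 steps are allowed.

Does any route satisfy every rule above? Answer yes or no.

Exhausting the options from C, every branch either dead-ends against blocked cells, would have to re-enter a cell already used, runs past the 9-move limit, or reaches the goal with a constraint still unmet.

no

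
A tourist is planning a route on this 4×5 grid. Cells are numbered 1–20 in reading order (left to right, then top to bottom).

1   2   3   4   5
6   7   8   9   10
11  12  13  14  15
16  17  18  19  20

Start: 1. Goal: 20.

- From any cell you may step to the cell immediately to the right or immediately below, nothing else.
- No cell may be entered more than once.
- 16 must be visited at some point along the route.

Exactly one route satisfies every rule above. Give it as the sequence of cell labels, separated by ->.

1 -> 6 -> 11 -> 16 -> 17 -> 18 -> 19 -> 20

Moves only go right or down, so the column and row indices never decrease.
Route from 1: down 3 to 16, right 4 to 20 — 7 moves in all.
Check: all required cells visited.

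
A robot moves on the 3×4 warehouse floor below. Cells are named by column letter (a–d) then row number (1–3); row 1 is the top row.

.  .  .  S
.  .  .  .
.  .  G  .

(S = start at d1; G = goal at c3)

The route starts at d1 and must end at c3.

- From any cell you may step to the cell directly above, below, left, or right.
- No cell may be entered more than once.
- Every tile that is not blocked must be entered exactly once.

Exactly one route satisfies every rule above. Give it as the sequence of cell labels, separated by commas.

d1, c1, b1, a1, a2, a3, b3, b2, c2, d2, d3, c3

Need to visit all 12 open cells exactly once, starting at d1 and ending at c3.
Cell a1 has only two open neighbours (a2 and b1), so the path must pass straight through it: one of those is the cell it's entered from and the other is where it exits.
Route from d1: left 3 to a1, down 2 to a3, right 1 to b3, up 1 to b2, right 2 to d2, down 1 to d3, left 1 to c3 — 11 moves in all.
Check: all 12 open cells covered.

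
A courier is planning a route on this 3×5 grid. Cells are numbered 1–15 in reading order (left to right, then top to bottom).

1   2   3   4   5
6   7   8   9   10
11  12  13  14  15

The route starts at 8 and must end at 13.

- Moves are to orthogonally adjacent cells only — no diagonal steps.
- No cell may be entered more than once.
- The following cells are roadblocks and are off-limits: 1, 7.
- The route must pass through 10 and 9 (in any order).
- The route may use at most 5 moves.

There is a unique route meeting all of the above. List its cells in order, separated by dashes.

8 - 9 - 10 - 15 - 14 - 13

The budget equals the shortest possible length, so every move has to be on a shortest route through the required cells.
Route from 8: right 2 to 10, down 1 to 15, left 2 to 13 — 5 moves in all.
Check: all required cells visited; 5 ≤ 5 moves.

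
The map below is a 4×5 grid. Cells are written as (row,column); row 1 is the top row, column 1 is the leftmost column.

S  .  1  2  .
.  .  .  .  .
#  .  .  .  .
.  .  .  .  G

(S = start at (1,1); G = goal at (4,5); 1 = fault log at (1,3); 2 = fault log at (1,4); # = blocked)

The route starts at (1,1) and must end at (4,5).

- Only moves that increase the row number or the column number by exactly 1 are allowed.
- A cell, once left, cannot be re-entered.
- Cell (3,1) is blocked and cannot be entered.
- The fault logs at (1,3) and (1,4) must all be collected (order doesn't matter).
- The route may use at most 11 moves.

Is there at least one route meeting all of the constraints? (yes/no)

One route that works: (1,1) → (1,2) → (1,3) → (1,4) → (2,4) → (3,4) → (4,4) → (4,5).

yes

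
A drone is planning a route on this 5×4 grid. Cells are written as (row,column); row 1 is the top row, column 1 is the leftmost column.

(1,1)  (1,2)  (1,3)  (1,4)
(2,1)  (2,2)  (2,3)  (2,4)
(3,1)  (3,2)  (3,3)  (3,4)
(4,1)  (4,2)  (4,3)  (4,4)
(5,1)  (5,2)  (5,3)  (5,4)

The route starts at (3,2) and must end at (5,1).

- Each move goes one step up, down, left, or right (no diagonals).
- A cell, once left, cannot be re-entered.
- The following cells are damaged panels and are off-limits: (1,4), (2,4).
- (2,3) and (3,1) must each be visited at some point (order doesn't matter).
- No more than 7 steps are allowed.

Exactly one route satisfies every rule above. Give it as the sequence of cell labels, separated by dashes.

The 7-move cap with required stops at (2,3), (3,1) leaves no slack for detours.
Route from (3,2): right to (3,3), up to (2,3), 2× left (reaching (2,1)), 3× down (reaching (5,1)) — 7 moves in all.
Check: all required cells visited; 7 ≤ 7 moves.

(3,2) - (3,3) - (2,3) - (2,2) - (2,1) - (3,1) - (4,1) - (5,1)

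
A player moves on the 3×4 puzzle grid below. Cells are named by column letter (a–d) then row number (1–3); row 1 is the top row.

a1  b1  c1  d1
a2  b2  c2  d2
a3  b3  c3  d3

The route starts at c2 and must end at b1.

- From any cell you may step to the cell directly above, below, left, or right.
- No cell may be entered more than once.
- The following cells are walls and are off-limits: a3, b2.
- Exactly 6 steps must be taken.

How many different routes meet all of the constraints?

1

Need simple routes of exactly 6 moves from c2 to b1 (Manhattan distance 2, so 2 moves are spent on a detour and 2 undoing it).
Enumerating: c2 c3 d3 d2 d1 c1 b1.
That gives 1 route.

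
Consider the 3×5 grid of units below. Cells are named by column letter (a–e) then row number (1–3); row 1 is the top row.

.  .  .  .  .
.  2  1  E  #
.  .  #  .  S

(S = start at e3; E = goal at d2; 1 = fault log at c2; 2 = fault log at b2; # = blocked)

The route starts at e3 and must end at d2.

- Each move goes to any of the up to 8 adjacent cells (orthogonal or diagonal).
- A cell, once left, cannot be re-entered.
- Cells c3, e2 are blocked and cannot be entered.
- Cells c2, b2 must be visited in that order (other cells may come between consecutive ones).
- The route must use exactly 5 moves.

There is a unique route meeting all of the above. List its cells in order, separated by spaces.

The waypoints must appear in the order c2, b2, with no cell reused.
Route from e3: left 1 to d3, up-left 1 to c2, left 1 to b2, up-right 1 to c1, down-right 1 to d2 — 5 moves in all.
Check: order respected (1 at step 2, 2 at step 3); 5 moves as required.

e3 d3 c2 b2 c1 d2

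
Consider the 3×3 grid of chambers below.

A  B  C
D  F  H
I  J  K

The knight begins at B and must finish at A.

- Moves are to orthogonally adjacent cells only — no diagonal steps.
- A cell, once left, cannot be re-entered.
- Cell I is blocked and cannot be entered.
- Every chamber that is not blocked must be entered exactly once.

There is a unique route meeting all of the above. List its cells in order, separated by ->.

Need to visit all 8 open cells exactly once, starting at B and ending at A.
Cell C has only two open neighbours (H and B), so the path must pass straight through it: one of those is the cell it's entered from and the other is where it exits.
Route from B: right 1 to C, down 2 to K, left 1 to J, up 1 to F, left 1 to D, up 1 to A — 7 moves in all.
Check: all 8 open cells covered.

B -> C -> H -> K -> J -> F -> D -> A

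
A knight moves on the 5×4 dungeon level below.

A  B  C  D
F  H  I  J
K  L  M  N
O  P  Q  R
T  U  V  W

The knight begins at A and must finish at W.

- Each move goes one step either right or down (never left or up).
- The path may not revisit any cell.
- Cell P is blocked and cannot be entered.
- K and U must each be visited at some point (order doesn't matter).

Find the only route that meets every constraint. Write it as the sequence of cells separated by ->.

A -> F -> K -> O -> T -> U -> V -> W

Moves only go right or down, so the column and row indices never decrease.
Route from A: down 4 to T, right 3 to W — 7 moves in all.
Check: all required cells visited.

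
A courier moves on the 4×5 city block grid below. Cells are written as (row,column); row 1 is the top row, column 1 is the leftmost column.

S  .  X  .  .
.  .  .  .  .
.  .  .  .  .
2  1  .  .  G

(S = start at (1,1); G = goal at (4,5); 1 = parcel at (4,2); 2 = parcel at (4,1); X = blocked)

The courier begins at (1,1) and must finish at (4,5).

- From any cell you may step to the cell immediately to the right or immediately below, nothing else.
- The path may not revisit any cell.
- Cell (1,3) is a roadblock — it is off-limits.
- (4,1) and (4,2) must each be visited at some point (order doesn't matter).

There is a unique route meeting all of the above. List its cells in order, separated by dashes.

(1,1) - (2,1) - (3,1) - (4,1) - (4,2) - (4,3) - (4,4) - (4,5)

Moves only go right or down, so the column and row indices never decrease.
Route from (1,1): down 3 to (4,1), right 4 to (4,5) — 7 moves in all.
Check: all required cells visited.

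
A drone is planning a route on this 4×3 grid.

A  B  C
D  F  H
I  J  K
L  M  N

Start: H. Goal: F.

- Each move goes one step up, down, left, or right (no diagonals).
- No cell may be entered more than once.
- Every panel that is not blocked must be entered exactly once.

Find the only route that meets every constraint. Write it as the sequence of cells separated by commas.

Need to visit all 12 open cells exactly once, starting at H and ending at F.
Cell N has only two open neighbours (K and M), so the path must pass straight through it: one of those is the cell it's entered from and the other is where it exits.
Route from H: up 1 to C, left 2 to A, down 3 to L, right 2 to N, up 1 to K, left 1 to J, up 1 to F — 11 moves in all.
Check: all 12 open cells covered.

H, C, B, A, D, I, L, M, N, K, J, F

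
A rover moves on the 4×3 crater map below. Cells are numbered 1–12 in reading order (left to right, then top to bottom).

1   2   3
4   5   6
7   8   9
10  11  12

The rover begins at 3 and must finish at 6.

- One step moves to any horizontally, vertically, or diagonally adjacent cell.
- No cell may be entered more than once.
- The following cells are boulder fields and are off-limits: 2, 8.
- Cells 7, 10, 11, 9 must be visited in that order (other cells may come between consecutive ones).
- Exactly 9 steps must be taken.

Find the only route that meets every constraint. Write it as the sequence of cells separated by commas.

The waypoints must appear in the order 7, 10, 11, 9, with no cell reused.
Route from 3: down-left to 5, up-left to 1, 3× down (reaching 10), 2× right (reaching 12), 2× up (reaching 6) — 9 moves in all.
Check: order respected (7 at step 4, 10 at step 5, 11 at step 6, 9 at step 8); 9 moves as required.

3, 5, 1, 4, 7, 10, 11, 12, 9, 6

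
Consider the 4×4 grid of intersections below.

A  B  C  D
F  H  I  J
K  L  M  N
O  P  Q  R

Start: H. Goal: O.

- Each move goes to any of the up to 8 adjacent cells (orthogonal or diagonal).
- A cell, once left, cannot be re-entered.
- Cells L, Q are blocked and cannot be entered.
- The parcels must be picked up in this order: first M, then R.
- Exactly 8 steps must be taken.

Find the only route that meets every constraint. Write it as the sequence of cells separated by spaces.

H M R N I B F K O

The waypoints must appear in the order M, R, with no cell reused.
Route from H: 2× down-right (reaching R), up to N, 2× up-left (reaching B), down-left to F, 2× down (reaching O) — 8 moves in all.
Check: order respected (M at step 1, R at step 2); 8 moves as required.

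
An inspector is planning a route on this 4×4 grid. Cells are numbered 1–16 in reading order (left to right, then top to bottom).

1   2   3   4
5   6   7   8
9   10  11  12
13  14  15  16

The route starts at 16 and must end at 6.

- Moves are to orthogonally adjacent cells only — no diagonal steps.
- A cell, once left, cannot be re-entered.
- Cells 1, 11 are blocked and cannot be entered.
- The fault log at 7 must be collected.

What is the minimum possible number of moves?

4

Any route passes through 7 somewhere between 16 and 6. Summing Manhattan distances along the two legs (16 → 7 → 6) gives a lower bound of 3 + 1 = 4 moves.
A route of 4 moves achieves this: 16 → 12 → 8 → 7 → 6.
Since 4 matches the lower bound, it is optimal.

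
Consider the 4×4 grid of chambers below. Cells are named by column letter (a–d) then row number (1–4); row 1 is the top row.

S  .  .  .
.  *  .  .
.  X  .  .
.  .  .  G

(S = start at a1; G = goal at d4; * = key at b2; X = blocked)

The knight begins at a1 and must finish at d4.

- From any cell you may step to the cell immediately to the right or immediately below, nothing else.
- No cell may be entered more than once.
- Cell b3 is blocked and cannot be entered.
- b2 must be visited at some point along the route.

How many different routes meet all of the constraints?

A right/down-only route from a1 to d4 makes exactly 3 down-moves and 3 right-moves in some order.
With no other constraints that would be C(6,3) = 20 routes.
Split at b2 and multiply the segment counts (each segment already excludes blocked cells): a1→b2: 2; b2→d4: 3; product = 6.
That gives 6 routes.

6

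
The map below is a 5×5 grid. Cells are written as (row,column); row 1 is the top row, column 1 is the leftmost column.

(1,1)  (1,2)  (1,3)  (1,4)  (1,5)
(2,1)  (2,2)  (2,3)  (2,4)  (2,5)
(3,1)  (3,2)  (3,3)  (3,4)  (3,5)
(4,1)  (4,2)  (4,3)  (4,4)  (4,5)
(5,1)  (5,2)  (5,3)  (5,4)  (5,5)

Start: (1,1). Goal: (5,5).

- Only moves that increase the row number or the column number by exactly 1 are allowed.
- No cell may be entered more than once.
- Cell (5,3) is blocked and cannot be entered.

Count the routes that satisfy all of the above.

A right/down-only route from (1,1) to (5,5) makes exactly 4 down-moves and 4 right-moves in some order.
With no other constraints that would be C(8,4) = 70 routes.
Subtract routes through each blocked cell (inclusion–exclusion for overlaps): − through (5,3): 15 → 55.
That gives 55 routes.

55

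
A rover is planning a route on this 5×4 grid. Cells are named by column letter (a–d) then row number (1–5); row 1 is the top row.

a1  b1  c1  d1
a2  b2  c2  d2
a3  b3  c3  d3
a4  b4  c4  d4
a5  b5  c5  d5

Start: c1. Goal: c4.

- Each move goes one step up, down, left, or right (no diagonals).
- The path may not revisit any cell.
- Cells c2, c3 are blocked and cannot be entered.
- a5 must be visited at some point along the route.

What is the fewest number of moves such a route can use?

Any route passes through a5 somewhere between c1 and c4. Summing Manhattan distances along the two legs (c1 → a5 → c4) gives a lower bound of 6 + 3 = 9 moves.
A route of 9 moves achieves this: c1 → b1 → b2 → b3 → b4 → a4 → a5 → b5 → c5 → c4.
Since 9 matches the lower bound, it is optimal.

9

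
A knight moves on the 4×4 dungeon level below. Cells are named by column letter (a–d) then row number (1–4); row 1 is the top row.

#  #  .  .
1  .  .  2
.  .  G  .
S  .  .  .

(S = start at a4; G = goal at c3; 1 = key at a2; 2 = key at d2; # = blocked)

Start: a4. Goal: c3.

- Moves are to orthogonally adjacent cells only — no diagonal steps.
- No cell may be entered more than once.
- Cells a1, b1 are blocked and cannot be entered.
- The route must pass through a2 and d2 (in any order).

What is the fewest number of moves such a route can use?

7

Any route passes through a2 and d2 in some order between a4 and c3. Summing Manhattan distances along each leg and taking the cheapest ordering (a4 → a2 → d2 → c3) gives a lower bound of 2 + 3 + 2 = 7 moves.
A route of 7 moves achieves this: a4 → a3 → a2 → b2 → c2 → d2 → d3 → c3.
Since 7 matches the lower bound, it is optimal.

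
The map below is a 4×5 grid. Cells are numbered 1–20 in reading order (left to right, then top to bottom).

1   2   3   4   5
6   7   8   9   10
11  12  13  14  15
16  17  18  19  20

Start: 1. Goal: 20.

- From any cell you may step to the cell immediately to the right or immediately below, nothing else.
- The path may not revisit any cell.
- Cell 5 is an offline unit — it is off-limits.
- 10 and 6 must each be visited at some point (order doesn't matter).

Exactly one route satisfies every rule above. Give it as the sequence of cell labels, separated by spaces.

1 6 7 8 9 10 15 20

Moves only go right or down, so the column and row indices never decrease.
Route from 1: down 1 to 6, right 4 to 10, down 2 to 20 — 7 moves in all.
Check: all required cells visited.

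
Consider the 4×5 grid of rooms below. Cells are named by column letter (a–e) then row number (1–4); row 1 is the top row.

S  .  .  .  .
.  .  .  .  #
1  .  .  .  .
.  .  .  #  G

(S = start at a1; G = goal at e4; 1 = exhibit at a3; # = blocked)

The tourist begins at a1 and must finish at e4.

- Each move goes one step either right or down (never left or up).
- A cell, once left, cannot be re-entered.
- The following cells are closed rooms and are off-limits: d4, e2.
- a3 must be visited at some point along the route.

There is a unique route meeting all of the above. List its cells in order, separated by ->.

a1 -> a2 -> a3 -> b3 -> c3 -> d3 -> e3 -> e4

Moves only go right or down, so the column and row indices never decrease.
Route from a1: 2× down (reaching a3), 4× right (reaching e3), down to e4 — 7 moves in all.
Check: all required cells visited.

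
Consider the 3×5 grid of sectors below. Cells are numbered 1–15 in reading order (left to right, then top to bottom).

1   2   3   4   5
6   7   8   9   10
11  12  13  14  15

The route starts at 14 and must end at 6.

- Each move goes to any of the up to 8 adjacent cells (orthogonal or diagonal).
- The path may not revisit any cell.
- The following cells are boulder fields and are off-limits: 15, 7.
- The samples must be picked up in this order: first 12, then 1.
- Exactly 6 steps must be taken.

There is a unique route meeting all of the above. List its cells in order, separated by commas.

14, 13, 12, 8, 2, 1, 6

The waypoints must appear in the order 12, 1, with no cell reused.
Route from 14: left 2 to 12, up-right 1 to 8, up-left 1 to 2, left 1 to 1, down 1 to 6 — 6 moves in all.
Check: order respected (12 at step 2, 1 at step 5); 6 moves as required.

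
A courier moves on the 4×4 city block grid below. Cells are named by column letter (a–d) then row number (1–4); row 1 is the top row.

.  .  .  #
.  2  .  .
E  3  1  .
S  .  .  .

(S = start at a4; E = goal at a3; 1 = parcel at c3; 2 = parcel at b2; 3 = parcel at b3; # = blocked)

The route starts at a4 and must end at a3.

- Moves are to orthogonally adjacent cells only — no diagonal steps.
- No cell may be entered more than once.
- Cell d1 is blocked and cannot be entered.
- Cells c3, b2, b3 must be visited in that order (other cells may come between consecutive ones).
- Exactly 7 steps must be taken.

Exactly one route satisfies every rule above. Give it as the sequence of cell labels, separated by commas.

a4, b4, c4, c3, c2, b2, b3, a3

The waypoints must appear in the order c3, b2, b3, with no cell reused.
Route from a4: right 2 to c4, up 2 to c2, left 1 to b2, down 1 to b3, left 1 to a3 — 7 moves in all.
Check: order respected (1 at step 3, 2 at step 5, 3 at step 6); 7 moves as required.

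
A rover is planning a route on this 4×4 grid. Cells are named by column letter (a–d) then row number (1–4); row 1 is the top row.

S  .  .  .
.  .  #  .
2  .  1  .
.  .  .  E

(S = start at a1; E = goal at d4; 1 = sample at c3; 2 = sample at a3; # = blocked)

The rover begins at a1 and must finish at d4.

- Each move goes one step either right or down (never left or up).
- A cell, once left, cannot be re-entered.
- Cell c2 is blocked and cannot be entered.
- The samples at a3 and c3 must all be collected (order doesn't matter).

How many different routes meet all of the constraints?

2

A right/down-only route from a1 to d4 makes exactly 3 down-moves and 3 right-moves in some order.
With no other constraints that would be C(6,3) = 20 routes.
A monotone route can only reach the required cells in the order a3, c3, so split there and multiply the segment counts (each segment already excludes blocked cells): a1→a3: 1; a3→c3: 1; c3→d4: 2; product = 2.
That gives 2 routes.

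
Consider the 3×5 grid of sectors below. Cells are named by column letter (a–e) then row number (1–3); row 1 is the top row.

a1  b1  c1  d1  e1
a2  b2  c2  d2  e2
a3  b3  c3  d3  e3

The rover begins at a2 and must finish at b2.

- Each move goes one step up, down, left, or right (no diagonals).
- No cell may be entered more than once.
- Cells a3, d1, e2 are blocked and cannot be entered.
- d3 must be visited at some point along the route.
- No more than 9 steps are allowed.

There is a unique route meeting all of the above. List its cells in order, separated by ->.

a2 -> a1 -> b1 -> c1 -> c2 -> d2 -> d3 -> c3 -> b3 -> b2

Any route must reach d3 and still end at b2 within 9 moves, so the order of the required stops is forced.
Route from a2: up to a1, 2× right (reaching c1), down to c2, right to d2, down to d3, 2× left (reaching b3), up to b2 — 9 moves in all.
Check: all required cells visited; 9 ≤ 9 moves.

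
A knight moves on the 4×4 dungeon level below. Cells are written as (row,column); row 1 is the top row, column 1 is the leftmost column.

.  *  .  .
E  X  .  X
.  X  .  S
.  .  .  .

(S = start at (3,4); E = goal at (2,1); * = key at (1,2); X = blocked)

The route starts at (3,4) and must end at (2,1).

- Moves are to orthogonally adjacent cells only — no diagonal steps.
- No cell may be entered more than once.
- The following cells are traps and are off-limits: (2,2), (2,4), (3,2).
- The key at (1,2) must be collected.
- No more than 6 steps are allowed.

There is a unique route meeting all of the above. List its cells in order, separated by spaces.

The budget equals the shortest possible length, so every move has to be on a shortest route through the required cells.
Route from (3,4): left 1 to (3,3), up 2 to (1,3), left 2 to (1,1), down 1 to (2,1) — 6 moves in all.
Check: all required cells visited; 6 ≤ 6 moves.

(3,4) (3,3) (2,3) (1,3) (1,2) (1,1) (2,1)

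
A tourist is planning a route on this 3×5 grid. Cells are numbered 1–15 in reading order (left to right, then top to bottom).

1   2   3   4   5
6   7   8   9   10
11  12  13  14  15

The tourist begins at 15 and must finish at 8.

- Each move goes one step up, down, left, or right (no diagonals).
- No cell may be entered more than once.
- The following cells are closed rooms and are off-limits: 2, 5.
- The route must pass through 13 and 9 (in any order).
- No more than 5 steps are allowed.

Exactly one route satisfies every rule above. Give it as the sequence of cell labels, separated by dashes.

The budget equals the shortest possible length, so every move has to be on a shortest route through the required cells.
Route from 15: up to 10, left to 9, down to 14, left to 13, up to 8 — 5 moves in all.
Check: all required cells visited; 5 ≤ 5 moves.

15 - 10 - 9 - 14 - 13 - 8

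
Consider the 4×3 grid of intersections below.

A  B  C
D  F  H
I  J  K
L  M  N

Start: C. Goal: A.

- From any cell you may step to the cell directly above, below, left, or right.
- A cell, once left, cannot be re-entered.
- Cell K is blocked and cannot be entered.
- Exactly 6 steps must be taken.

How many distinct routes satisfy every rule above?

Need simple routes of exactly 6 moves from C to A (Manhattan distance 2, so 2 moves are spent on a detour and 2 undoing it).
Enumerating: C H F J I D A | C B F J I D A.
That gives 2 routes.

2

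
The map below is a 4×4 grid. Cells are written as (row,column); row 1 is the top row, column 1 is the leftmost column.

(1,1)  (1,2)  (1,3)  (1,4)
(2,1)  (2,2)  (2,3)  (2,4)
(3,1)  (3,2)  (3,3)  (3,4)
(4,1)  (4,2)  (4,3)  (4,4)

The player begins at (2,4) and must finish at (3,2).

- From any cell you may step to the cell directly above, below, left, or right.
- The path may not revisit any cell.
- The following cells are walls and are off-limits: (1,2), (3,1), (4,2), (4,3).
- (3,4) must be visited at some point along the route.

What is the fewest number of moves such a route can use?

Any route passes through (3,4) somewhere between (2,4) and (3,2). Summing Manhattan distances along the two legs ((2,4) → (3,4) → (3,2)) gives a lower bound of 1 + 2 = 3 moves.
A route of 3 moves achieves this: (2,4) → (3,4) → (3,3) → (3,2).
Since 3 matches the lower bound, it is optimal.

3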